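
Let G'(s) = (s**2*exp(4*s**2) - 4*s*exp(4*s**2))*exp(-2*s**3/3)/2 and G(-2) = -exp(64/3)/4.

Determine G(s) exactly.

G(s) = -exp(4*s**2)*exp(-2*s**3/3)/4

G'(s) matches the chain-rule pattern g'(h)*h' with inner function h(s) = -2*s**3/3 + 4*s**2; substituting u = h(s) collapses the integral.
A general antiderivative is -exp(-2*s**3/3 + 4*s**2)/4 + C.
The condition gives C = -exp(64/3)/4 - (-exp(64/3)/4) = 0.
So G(s) = -exp(4*s**2)*exp(-2*s**3/3)/4.
Check: d/ds[-exp(4*s**2)*exp(-2*s**3/3)/4] = (s**2*exp(4*s**2) - 4*s*exp(4*s**2))*exp(-2*s**3/3)/2 = G'(s).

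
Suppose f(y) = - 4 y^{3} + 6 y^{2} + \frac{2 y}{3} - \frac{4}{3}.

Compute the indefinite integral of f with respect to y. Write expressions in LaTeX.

F(y) = - \frac{\left(3 y^{2} - 3 y - 2\right)^{2}}{9} + C

f matches the chain-rule pattern g'(h)*h' with inner function h(y) = 2 y^{2} - 2 y - \frac{4}{3}; substituting u = h(y) collapses the integral.
Check: d/dy[- \frac{\left(3 y^{2} - 3 y - 2\right)^{2}}{9}] = - 4 y^{3} + 6 y^{2} + \frac{2 y}{3} - \frac{4}{3} = f(y).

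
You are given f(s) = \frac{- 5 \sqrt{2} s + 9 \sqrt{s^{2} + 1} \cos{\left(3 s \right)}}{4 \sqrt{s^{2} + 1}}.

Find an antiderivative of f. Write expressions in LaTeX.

Check any antiderivative F(s) by computing F'(s) and comparing it with f(s).
Check: d/ds[\frac{- 5 \sqrt{2} \sqrt{s^{2} + 1} + 3 \sin{\left(3 s \right)}}{4}] = \frac{- 5 \sqrt{2} s + 9 \sqrt{s^{2} + 1} \cos{\left(3 s \right)}}{4 \sqrt{s^{2} + 1}} = f(s).

An antiderivative is F(s) = \frac{- 5 \sqrt{2} \sqrt{s^{2} + 1} + 3 \sin{\left(3 s \right)}}{4}.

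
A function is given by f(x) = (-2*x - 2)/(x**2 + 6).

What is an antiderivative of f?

An antiderivative is F(x) = -(3*log(x**2 + 6) + sqrt(6)*atan(sqrt(6)*x/6))/3.

An antiderivative F(x) passes only if d/dx[F] lands on f(x) exactly.
Check: d/dx[-(3*log(x**2 + 6) + sqrt(6)*atan(sqrt(6)*x/6))/3] = (-2*x - 2)/(x**2 + 6) = f(x).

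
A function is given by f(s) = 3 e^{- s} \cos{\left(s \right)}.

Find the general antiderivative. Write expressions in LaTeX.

Recover f(s) by differentiating a candidate F(s); any mismatch rules it out.
Check: d/ds[\frac{3 e^{- s} \sin{\left(s \right)}}{2} - \frac{3 e^{- s} \cos{\left(s \right)}}{2}] = 3 e^{- s} \cos{\left(s \right)} = f(s).

F(s) = \frac{3 e^{- s} \sin{\left(s \right)}}{2} - \frac{3 e^{- s} \cos{\left(s \right)}}{2} + C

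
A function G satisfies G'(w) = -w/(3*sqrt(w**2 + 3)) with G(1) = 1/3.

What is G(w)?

The substitution u = w**2 + 3 works: G'(w) is exactly (dG/du)*(du/dw) for that inner function.
A general antiderivative is -sqrt(w**2 + 3)/3 + C.
The condition gives C = 1/3 - (-2/3) = 1.
So G(w) = 1 - sqrt(w**2 + 3)/3.
Check: d/dw[1 - sqrt(w**2 + 3)/3] = -w/(3*sqrt(w**2 + 3)) = G'(w).

G(w) = 1 - sqrt(w**2 + 3)/3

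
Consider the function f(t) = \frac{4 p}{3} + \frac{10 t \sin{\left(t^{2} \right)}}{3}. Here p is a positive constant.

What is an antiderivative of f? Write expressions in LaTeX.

An antiderivative is F(t) = \frac{4 p t}{3} - \frac{5 \cos{\left(t^{2} \right)}}{3}.

Check any antiderivative F(t) by computing F'(t) and comparing it with f(t).
Check: d/dt[\frac{4 p t}{3} - \frac{5 \cos{\left(t^{2} \right)}}{3}] = \frac{4 p}{3} + \frac{10 t \sin{\left(t^{2} \right)}}{3} = f(t).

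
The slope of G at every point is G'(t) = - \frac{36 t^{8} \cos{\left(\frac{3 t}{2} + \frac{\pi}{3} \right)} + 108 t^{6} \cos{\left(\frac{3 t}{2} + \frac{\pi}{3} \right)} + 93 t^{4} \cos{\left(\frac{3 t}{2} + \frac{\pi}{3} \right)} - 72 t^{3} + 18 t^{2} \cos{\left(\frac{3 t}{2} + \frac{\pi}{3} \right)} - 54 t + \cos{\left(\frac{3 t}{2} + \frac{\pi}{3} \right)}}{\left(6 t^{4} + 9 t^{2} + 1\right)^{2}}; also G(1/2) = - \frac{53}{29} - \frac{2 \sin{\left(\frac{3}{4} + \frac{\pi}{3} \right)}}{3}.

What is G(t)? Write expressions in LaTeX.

Check a candidate G(t) by differentiating: d/dt[G] must match the given G'(t).
A general antiderivative is - \frac{2 \sin{\left(\frac{3 t}{2} + \frac{\pi}{3} \right)}}{3} - \frac{1}{2 t^{4} + 3 t^{2} + \frac{1}{3}} + C.
The condition gives C = - \frac{53}{29} - \frac{2 \sin{\left(\frac{3}{4} + \frac{\pi}{3} \right)}}{3} - (- \frac{24}{29} - \frac{2 \sin{\left(\frac{3}{4} + \frac{\pi}{3} \right)}}{3}) = -1.
So G(t) = \frac{- 12 t^{4} \sin{\left(\frac{3 t}{2} + \frac{\pi}{3} \right)} - 18 t^{4} - 18 t^{2} \sin{\left(\frac{3 t}{2} + \frac{\pi}{3} \right)} - 27 t^{2} - 2 \sin{\left(\frac{3 t}{2} + \frac{\pi}{3} \right)} - 12}{18 t^{4} + 27 t^{2} + 3}.
Check: d/dt[\frac{- 12 t^{4} \sin{\left(\frac{3 t}{2} + \frac{\pi}{3} \right)} - 18 t^{4} - 18 t^{2} \sin{\left(\frac{3 t}{2} + \frac{\pi}{3} \right)} - 27 t^{2} - 2 \sin{\left(\frac{3 t}{2} + \frac{\pi}{3} \right)} - 12}{18 t^{4} + 27 t^{2} + 3}] = \frac{- 36 t^{8} \cos{\left(\frac{3 t}{2} + \frac{\pi}{3} \right)} - 108 t^{6} \cos{\left(\frac{3 t}{2} + \frac{\pi}{3} \right)} - 93 t^{4} \cos{\left(\frac{3 t}{2} + \frac{\pi}{3} \right)} + 72 t^{3} - 18 t^{2} \cos{\left(\frac{3 t}{2} + \frac{\pi}{3} \right)} + 54 t - \cos{\left(\frac{3 t}{2} + \frac{\pi}{3} \right)}}{36 t^{8} + 108 t^{6} + 93 t^{4} + 18 t^{2} + 1}, which equals G'(t).

G(t) = \frac{- 12 t^{4} \sin{\left(\frac{3 t}{2} + \frac{\pi}{3} \right)} - 18 t^{4} - 18 t^{2} \sin{\left(\frac{3 t}{2} + \frac{\pi}{3} \right)} - 27 t^{2} - 2 \sin{\left(\frac{3 t}{2} + \frac{\pi}{3} \right)} - 12}{18 t^{4} + 27 t^{2} + 3}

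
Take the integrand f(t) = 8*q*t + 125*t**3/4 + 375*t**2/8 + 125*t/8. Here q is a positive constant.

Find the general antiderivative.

The integrand splits into summands that can be handled one at a time.
Check: d/dt[4*q*t**2 + 5*(-5*t**2/4 - 5*t/4)**2] = 8*q*t + 125*t**3/4 + 375*t**2/8 + 125*t/8 = f(t).

F(t) = 4*q*t**2 + 5*(-5*t**2/4 - 5*t/4)**2 + C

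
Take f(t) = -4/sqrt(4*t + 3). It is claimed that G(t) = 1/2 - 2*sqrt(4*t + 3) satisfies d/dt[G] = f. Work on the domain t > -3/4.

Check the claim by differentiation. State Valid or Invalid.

d/dt[G] = -4/sqrt(4*t + 3)
This equals f(t) exactly, so the claim holds.

Valid: G'(t) = f(t).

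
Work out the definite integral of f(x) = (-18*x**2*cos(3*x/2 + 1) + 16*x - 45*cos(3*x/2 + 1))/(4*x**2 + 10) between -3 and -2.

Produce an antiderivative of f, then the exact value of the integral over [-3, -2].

Antiderivative: F(x) = 2*log(x**2 + 5/2) - 3*sin(3*x/2 + 1); value = -2*log(23/2) - 3*sin(7/2) + 3*sin(2) + 2*log(13/2)

Differentiate the proposed F(x) back; it has to land on f(x) exactly.
F(x) = 2*log(x**2 + 5/2) - 3*sin(3*x/2 + 1) is an antiderivative of f.
Check: d/dx[2*log(x**2 + 5/2) - 3*sin(3*x/2 + 1)] = (-18*x**2*cos(3*x/2 + 1) + 16*x - 45*cos(3*x/2 + 1))/(4*x**2 + 10) = f(x).
F(-2) = 3*sin(2) + 2*log(13/2); F(-3) = 3*sin(7/2) + 2*log(23/2).
Integral = F(-2) - F(-3) = -2*log(23/2) - 3*sin(7/2) + 3*sin(2) + 2*log(13/2).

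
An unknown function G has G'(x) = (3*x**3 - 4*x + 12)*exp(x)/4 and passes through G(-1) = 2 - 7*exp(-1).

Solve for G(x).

G(x) = (3*x**3*exp(x) - 9*x**2*exp(x) + 14*x*exp(x) - 2*exp(x) + 8)/4

Recognize the product-rule pattern: G'(x) = u'v + uv' with u = 3*x**3/4 - 9*x**2/4 + 7*x/2 - 1/2, v = exp(x), so integration by parts undoes it.
A general antiderivative is (3*x**3 - 9*x**2 + 14*x - 2)*exp(x)/4 + C.
The condition gives C = 2 - 7*exp(-1) - (-7*exp(-1)) = 2.
So G(x) = (3*x**3*exp(x) - 9*x**2*exp(x) + 14*x*exp(x) - 2*exp(x) + 8)/4.
Check: d/dx[(3*x**3*exp(x) - 9*x**2*exp(x) + 14*x*exp(x) - 2*exp(x) + 8)/4] = 3*x**3*exp(x)/4 - x*exp(x) + 3*exp(x), which equals G'(x).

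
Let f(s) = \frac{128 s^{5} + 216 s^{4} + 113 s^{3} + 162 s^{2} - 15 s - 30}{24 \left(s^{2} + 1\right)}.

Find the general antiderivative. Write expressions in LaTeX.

Recover f(s) by differentiating a candidate F(s); any mismatch rules it out.
Check: d/ds[\frac{4 s^{4}}{3} + 3 s^{3} - \frac{5 s^{2}}{16} - \frac{9 s}{4} + \operatorname{atan}{\left(s \right)}] = \frac{128 s^{5} + 216 s^{4} + 113 s^{3} + 162 s^{2} - 15 s - 30}{24 s^{2} + 24}, which equals f(s).

F(s) = \frac{4 s^{4}}{3} + 3 s^{3} - \frac{5 s^{2}}{16} - \frac{9 s}{4} + \operatorname{atan}{\left(s \right)} + C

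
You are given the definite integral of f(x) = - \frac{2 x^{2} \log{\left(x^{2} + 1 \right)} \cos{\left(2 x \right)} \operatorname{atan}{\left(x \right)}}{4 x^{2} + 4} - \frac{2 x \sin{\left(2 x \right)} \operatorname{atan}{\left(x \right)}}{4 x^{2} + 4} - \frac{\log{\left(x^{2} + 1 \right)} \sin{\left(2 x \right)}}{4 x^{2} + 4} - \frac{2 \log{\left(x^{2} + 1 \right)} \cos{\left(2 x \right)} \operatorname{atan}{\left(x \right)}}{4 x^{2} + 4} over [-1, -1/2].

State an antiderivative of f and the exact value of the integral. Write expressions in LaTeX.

Integrate term by term and add the pieces.
F(x) = - \frac{\log{\left(x^{2} + 1 \right)} \sin{\left(2 x \right)} \operatorname{atan}{\left(x \right)}}{4} is an antiderivative of f.
Check: d/dx[- \frac{\log{\left(x^{2} + 1 \right)} \sin{\left(2 x \right)} \operatorname{atan}{\left(x \right)}}{4}] = \frac{- 2 x^{2} \log{\left(x^{2} + 1 \right)} \cos{\left(2 x \right)} \operatorname{atan}{\left(x \right)} - 2 x \sin{\left(2 x \right)} \operatorname{atan}{\left(x \right)} - \log{\left(x^{2} + 1 \right)} \sin{\left(2 x \right)} - 2 \log{\left(x^{2} + 1 \right)} \cos{\left(2 x \right)} \operatorname{atan}{\left(x \right)}}{4 x^{2} + 4}, which equals f(x).
F(-1/2) = - \frac{\log{\left(\frac{5}{4} \right)} \sin{\left(1 \right)} \operatorname{atan}{\left(\frac{1}{2} \right)}}{4}; F(-1) = - \frac{\pi \log{\left(2 \right)} \sin{\left(2 \right)}}{16}.
Integral = F(-1/2) - F(-1) = - \frac{\log{\left(\frac{5}{4} \right)} \sin{\left(1 \right)} \operatorname{atan}{\left(\frac{1}{2} \right)}}{4} + \frac{\pi \log{\left(2 \right)} \sin{\left(2 \right)}}{16}.

Antiderivative: F(x) = - \frac{\log{\left(x^{2} + 1 \right)} \sin{\left(2 x \right)} \operatorname{atan}{\left(x \right)}}{4}; value = - \frac{\log{\left(\frac{5}{4} \right)} \sin{\left(1 \right)} \operatorname{atan}{\left(\frac{1}{2} \right)}}{4} + \frac{\pi \log{\left(2 \right)} \sin{\left(2 \right)}}{16}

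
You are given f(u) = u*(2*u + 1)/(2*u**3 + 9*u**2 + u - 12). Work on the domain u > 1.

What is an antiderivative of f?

An antiderivative is F(u) = 3*log(u - 1)/25 - 6*log(u + 3/2)/25 + 28*log(u + 4)/25.

Factor the denominator ((u - 1)*(u + 4)*(2*u + 3)) and decompose: f = -12/(25*(2*u + 3)) + 28/(25*(u + 4)) + 3/(25*(u - 1)); each piece integrates to a log, atan, or power term.
Check: d/du[3*log(u - 1)/25 - 6*log(u + 3/2)/25 + 28*log(u + 4)/25] = (2*u**2 + u)/(2*u**3 + 9*u**2 + u - 12), which equals f(u).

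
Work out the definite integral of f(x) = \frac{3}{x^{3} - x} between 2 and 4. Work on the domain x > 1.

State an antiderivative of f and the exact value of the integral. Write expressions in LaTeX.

Factor the denominator (x \left(x - 1\right) \left(x + 1\right)) and decompose: f = \frac{3}{2 \left(x + 1\right)} + \frac{3}{2 \left(x - 1\right)} - \frac{3}{x}; each piece integrates to a log, atan, or power term.
F(x) = \frac{3 \left(- 2 \log{\left(x \right)} + \log{\left(x^{2} - 1 \right)}\right)}{2} is an antiderivative of f.
Check: d/dx[\frac{3 \left(- 2 \log{\left(x \right)} + \log{\left(x^{2} - 1 \right)}\right)}{2}] = \frac{3}{x^{3} - x} = f(x).
F(4) = - 3 \log{\left(4 \right)} + \frac{3 \log{\left(15 \right)}}{2}; F(2) = - 3 \log{\left(2 \right)} + \frac{3 \log{\left(3 \right)}}{2}.
Integral = F(4) - F(2) = - 3 \log{\left(4 \right)} - \frac{3 \log{\left(3 \right)}}{2} + 3 \log{\left(2 \right)} + \frac{3 \log{\left(15 \right)}}{2}.

Antiderivative: F(x) = \frac{3 \left(- 2 \log{\left(x \right)} + \log{\left(x^{2} - 1 \right)}\right)}{2}; value = - 3 \log{\left(4 \right)} - \frac{3 \log{\left(3 \right)}}{2} + 3 \log{\left(2 \right)} + \frac{3 \log{\left(15 \right)}}{2}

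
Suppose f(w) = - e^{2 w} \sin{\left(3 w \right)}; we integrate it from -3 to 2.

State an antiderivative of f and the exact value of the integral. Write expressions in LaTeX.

Antiderivative: F(w) = \frac{\left(- 2 \sin{\left(3 w \right)} + 3 \cos{\left(3 w \right)}\right) e^{2 w}}{13}; value = - \frac{2 \sin{\left(9 \right)}}{13 e^{6}} - \frac{3 \cos{\left(9 \right)}}{13 e^{6}} - \frac{2 e^{4} \sin{\left(6 \right)}}{13} + \frac{3 e^{4} \cos{\left(6 \right)}}{13}

An antiderivative F(w) passes only if d/dw[F] lands on f(w) exactly.
F(w) = \frac{\left(- 2 \sin{\left(3 w \right)} + 3 \cos{\left(3 w \right)}\right) e^{2 w}}{13} is an antiderivative of f.
Check: d/dw[\frac{\left(- 2 \sin{\left(3 w \right)} + 3 \cos{\left(3 w \right)}\right) e^{2 w}}{13}] = - e^{2 w} \sin{\left(3 w \right)} = f(w).
F(2) = - \frac{2 e^{4} \sin{\left(6 \right)}}{13} + \frac{3 e^{4} \cos{\left(6 \right)}}{13}; F(-3) = \frac{3 \cos{\left(9 \right)}}{13 e^{6}} + \frac{2 \sin{\left(9 \right)}}{13 e^{6}}.
Integral = F(2) - F(-3) = - \frac{2 \sin{\left(9 \right)}}{13 e^{6}} - \frac{3 \cos{\left(9 \right)}}{13 e^{6}} - \frac{2 e^{4} \sin{\left(6 \right)}}{13} + \frac{3 e^{4} \cos{\left(6 \right)}}{13}.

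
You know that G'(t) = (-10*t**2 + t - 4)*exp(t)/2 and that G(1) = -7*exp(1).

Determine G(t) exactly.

G(t) = -(10*t**2 - 21*t + 25)*exp(t)/2

G'(t) has the shape u'v + uv' for u = -5*t**2 + 21*t/2 - 25/2 and v = exp(t) — it is the derivative of the product u*v.
A general antiderivative is (-10*t**2 + 21*t - 25)*exp(t)/2 + C.
The condition gives C = -7*exp(1) - (-7*exp(1)) = 0.
So G(t) = -(10*t**2 - 21*t + 25)*exp(t)/2.
Check: d/dt[-(10*t**2 - 21*t + 25)*exp(t)/2] = -5*t**2*exp(t) + t*exp(t)/2 - 2*exp(t), which equals G'(t).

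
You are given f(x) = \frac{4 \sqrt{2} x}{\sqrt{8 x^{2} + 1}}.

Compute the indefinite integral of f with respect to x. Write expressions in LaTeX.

F(x) = \frac{\sqrt{2} \sqrt{8 x^{2} + 1}}{2} + C

f matches the chain-rule pattern g'(h)*h' with inner function h(x) = 4 x^{2} + \frac{1}{2}; substituting u = h(x) collapses the integral.
Check: d/dx[\frac{\sqrt{2} \sqrt{8 x^{2} + 1}}{2}] = \frac{4 \sqrt{2} x}{\sqrt{8 x^{2} + 1}} = f(x).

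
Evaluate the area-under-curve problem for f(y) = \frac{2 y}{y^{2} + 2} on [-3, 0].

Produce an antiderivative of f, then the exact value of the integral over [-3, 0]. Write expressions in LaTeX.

The substitution u = y^{2} + 2 works: f is exactly (dF/du)*(du/dy) for that inner function.
F(y) = \log{\left(y^{2} + 2 \right)} is an antiderivative of f.
Check: d/dy[\log{\left(y^{2} + 2 \right)}] = \frac{2 y}{y^{2} + 2} = f(y).
F(0) = \log{\left(2 \right)}; F(-3) = \log{\left(11 \right)}.
Integral = F(0) - F(-3) = - \log{\left(11 \right)} + \log{\left(2 \right)}.

Antiderivative: F(y) = \log{\left(y^{2} + 2 \right)}; value = - \log{\left(11 \right)} + \log{\left(2 \right)}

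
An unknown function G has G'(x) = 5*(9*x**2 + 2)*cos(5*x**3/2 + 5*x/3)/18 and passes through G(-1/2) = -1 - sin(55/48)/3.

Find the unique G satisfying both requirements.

G'(x) matches the chain-rule pattern g'(h)*h' with inner function h(x) = 5*x**3/2 + 5*x/3; substituting u = h(x) collapses the integral.
A general antiderivative is sin(5*x**3/2 + 5*x/3)/3 + C.
The condition gives C = -1 - sin(55/48)/3 - (-sin(55/48)/3) = -1.
So G(x) = sin(5*x**3/2 + 5*x/3)/3 - 1.
Check: d/dx[sin(5*x**3/2 + 5*x/3)/3 - 1] = 5*x**2*cos(5*x**3/2 + 5*x/3)/2 + 5*cos(5*x**3/2 + 5*x/3)/9, which equals G'(x).

G(x) = sin(5*x**3/2 + 5*x/3)/3 - 1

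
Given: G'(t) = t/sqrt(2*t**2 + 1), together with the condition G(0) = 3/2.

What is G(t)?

G(t) = sqrt(2*t**2 + 1)/2 + 1

The substitution u = 2*t**2 + 1 works: G'(t) is exactly (dG/du)*(du/dt) for that inner function.
A general antiderivative is sqrt(2*t**2 + 1)/2 + C.
The condition gives C = 3/2 - (1/2) = 1.
So G(t) = sqrt(2*t**2 + 1)/2 + 1.
Check: d/dt[sqrt(2*t**2 + 1)/2 + 1] = t/sqrt(2*t**2 + 1) = G'(t).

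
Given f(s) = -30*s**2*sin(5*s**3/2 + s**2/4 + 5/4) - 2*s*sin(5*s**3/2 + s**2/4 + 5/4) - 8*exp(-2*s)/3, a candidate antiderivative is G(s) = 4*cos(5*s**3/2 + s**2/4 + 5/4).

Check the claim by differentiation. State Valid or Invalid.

Invalid: d/ds[G] - f = 8*exp(-2*s)/3, which is not 0.

d/ds[G] = -30*s**2*sin(5*s**3/2 + s**2/4 + 5/4) - 2*s*sin(5*s**3/2 + s**2/4 + 5/4)
d/ds[G] - f(s) = 8*exp(-2*s)/3 != 0.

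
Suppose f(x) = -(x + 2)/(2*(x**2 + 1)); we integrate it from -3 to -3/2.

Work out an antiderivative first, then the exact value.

Differentiate the proposed F(x) back; it has to land on f(x) exactly.
F(x) = -log(x**2 + 1)/4 - atan(x) is an antiderivative of f.
Check: d/dx[-log(x**2 + 1)/4 - atan(x)] = (-x - 2)/(2*x**2 + 2), which equals f(x).
F(-3/2) = -log(13/4)/4 + atan(3/2); F(-3) = -log(10)/4 + atan(3).
Integral = F(-3/2) - F(-3) = -atan(3) - log(13/4)/4 + log(10)/4 + atan(3/2).

Antiderivative: F(x) = -log(x**2 + 1)/4 - atan(x); value = -atan(3) - log(13/4)/4 + log(10)/4 + atan(3/2)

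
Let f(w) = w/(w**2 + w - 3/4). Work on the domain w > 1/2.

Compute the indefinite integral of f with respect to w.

F(w) = log(w - 1/2)/4 + 3*log(w + 3/2)/4 + C

Factor the denominator ((2*w - 1)*(2*w + 3)) and decompose: f = 3/(2*(2*w + 3)) + 1/(2*(2*w - 1)); each piece integrates to a log, atan, or power term.
Check: d/dw[log(w - 1/2)/4 + 3*log(w + 3/2)/4] = 4*w/(4*w**2 + 4*w - 3), which equals f(w).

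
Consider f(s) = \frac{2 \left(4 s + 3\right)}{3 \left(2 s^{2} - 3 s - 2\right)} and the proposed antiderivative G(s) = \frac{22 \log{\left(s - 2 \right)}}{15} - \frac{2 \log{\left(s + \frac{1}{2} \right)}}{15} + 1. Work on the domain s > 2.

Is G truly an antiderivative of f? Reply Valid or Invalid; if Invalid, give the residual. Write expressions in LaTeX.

d/ds[G] = \frac{8 s + 6}{6 s^{2} - 9 s - 6}
This equals f(s) exactly, so the claim holds.

Valid - the claim checks out under differentiation.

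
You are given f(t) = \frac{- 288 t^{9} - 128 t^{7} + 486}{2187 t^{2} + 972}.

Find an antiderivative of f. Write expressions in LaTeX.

An antiderivative F(t) passes only if d/dt[F] lands on f(t) exactly.
Check: d/dt[- \frac{4 t^{8}}{243} + \frac{\operatorname{atan}{\left(\frac{3 t}{2} \right)}}{3}] = \frac{- 288 t^{9} - 128 t^{7} + 486}{2187 t^{2} + 972} = f(t).

An antiderivative is F(t) = - \frac{4 t^{8}}{243} + \frac{\operatorname{atan}{\left(\frac{3 t}{2} \right)}}{3}.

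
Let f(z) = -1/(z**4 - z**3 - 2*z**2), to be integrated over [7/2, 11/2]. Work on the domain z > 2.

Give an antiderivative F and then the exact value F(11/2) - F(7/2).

Antiderivative: F(z) = -log(z)/4 - log(z - 2)/12 + log(z + 1)/3 - 1/(2*z); value = -log(9/2)/3 - log(11/2)/4 + log(3/2)/12 + 4/77 + log(7/2)/6 + log(13/2)/3

Factor the denominator (z**2*(z - 2)*(z + 1)) and decompose: f = 1/(3*(z + 1)) - 1/(12*(z - 2)) - 1/(4*z) + 1/(2*z**2); each piece integrates to a log, atan, or power term.
F(z) = -log(z)/4 - log(z - 2)/12 + log(z + 1)/3 - 1/(2*z) is an antiderivative of f.
Check: d/dz[-log(z)/4 - log(z - 2)/12 + log(z + 1)/3 - 1/(2*z)] = -1/(z**4 - z**3 - 2*z**2) = f(z).
F(11/2) = -log(11/2)/4 - log(7/2)/12 - 1/11 + log(13/2)/3; F(7/2) = -log(7/2)/4 - 1/7 - log(3/2)/12 + log(9/2)/3.
Integral = F(11/2) - F(7/2) = -log(9/2)/3 - log(11/2)/4 + log(3/2)/12 + 4/77 + log(7/2)/6 + log(13/2)/3.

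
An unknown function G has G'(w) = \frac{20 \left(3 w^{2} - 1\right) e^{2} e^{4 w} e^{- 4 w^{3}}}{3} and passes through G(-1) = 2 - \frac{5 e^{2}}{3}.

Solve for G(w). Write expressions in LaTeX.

G'(w) matches the chain-rule pattern g'(h)*h' with inner function h(w) = - 4 w^{3} + 4 w + 2; substituting u = h(w) collapses the integral.
A general antiderivative is - \frac{5 e^{- 4 w^{3} + 4 w + 2}}{3} + C.
The condition gives C = 2 - \frac{5 e^{2}}{3} - (- \frac{5 e^{2}}{3}) = 2.
So G(w) = - \frac{5 e^{2} e^{4 w} e^{- 4 w^{3}} - 6}{3}.
Check: d/dw[- \frac{5 e^{2} e^{4 w} e^{- 4 w^{3}} - 6}{3}] = \frac{\left(60 w^{2} e^{2} e^{4 w} - 20 e^{2} e^{4 w}\right) e^{- 4 w^{3}}}{3}, which equals G'(w).

G(w) = - \frac{5 e^{2} e^{4 w} e^{- 4 w^{3}} - 6}{3}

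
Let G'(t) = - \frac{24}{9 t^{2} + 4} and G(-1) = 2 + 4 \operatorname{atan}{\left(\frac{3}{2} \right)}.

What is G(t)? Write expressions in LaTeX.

The proposed G(t) is checked by its d/dt: the result must match the given G'(t).
A general antiderivative is - 4 \operatorname{atan}{\left(\frac{3 t}{2} \right)} + C.
The condition gives C = 2 + 4 \operatorname{atan}{\left(\frac{3}{2} \right)} - (4 \operatorname{atan}{\left(\frac{3}{2} \right)}) = 2.
So G(t) = 2 - 4 \operatorname{atan}{\left(\frac{3 t}{2} \right)}.
Check: d/dt[2 - 4 \operatorname{atan}{\left(\frac{3 t}{2} \right)}] = - \frac{24}{9 t^{2} + 4} = G'(t).

G(t) = 2 - 4 \operatorname{atan}{\left(\frac{3 t}{2} \right)}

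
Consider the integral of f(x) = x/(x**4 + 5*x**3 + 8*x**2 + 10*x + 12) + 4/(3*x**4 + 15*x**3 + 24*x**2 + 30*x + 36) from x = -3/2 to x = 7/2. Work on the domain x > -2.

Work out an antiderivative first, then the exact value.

Antiderivative: F(x) = -log(x + 2)/9 + 5*log(x + 3)/33 - 2*log(x**2 + 2)/99 + 23*sqrt(2)*atan(sqrt(2)*x/2)/198; value = -log(11/2)/9 - log(2)/9 - 5*log(3/2)/33 - 2*log(57/4)/99 + 2*log(17/4)/99 + 23*sqrt(2)*atan(3*sqrt(2)/4)/198 + 23*sqrt(2)*atan(7*sqrt(2)/4)/198 + 5*log(13/2)/33

The denominator factors as 3*(x + 2)*(x + 3)*(x**2 + 2); partial fractions split f into directly integrable pieces: -(4*x - 23)/(99*(x**2 + 2)) + 5/(33*(x + 3)) - 1/(9*(x + 2)).
F(x) = -log(x + 2)/9 + 5*log(x + 3)/33 - 2*log(x**2 + 2)/99 + 23*sqrt(2)*atan(sqrt(2)*x/2)/198 is an antiderivative of f.
Check: d/dx[-log(x + 2)/9 + 5*log(x + 3)/33 - 2*log(x**2 + 2)/99 + 23*sqrt(2)*atan(sqrt(2)*x/2)/198] = (3*x + 4)/(3*x**4 + 15*x**3 + 24*x**2 + 30*x + 36), which equals f(x).
F(7/2) = -log(11/2)/9 - 2*log(57/4)/99 + 23*sqrt(2)*atan(7*sqrt(2)/4)/198 + 5*log(13/2)/33; F(-3/2) = -23*sqrt(2)*atan(3*sqrt(2)/4)/198 - 2*log(17/4)/99 + 5*log(3/2)/33 + log(2)/9.
Integral = F(7/2) - F(-3/2) = -log(11/2)/9 - log(2)/9 - 5*log(3/2)/33 - 2*log(57/4)/99 + 2*log(17/4)/99 + 23*sqrt(2)*atan(3*sqrt(2)/4)/198 + 23*sqrt(2)*atan(7*sqrt(2)/4)/198 + 5*log(13/2)/33.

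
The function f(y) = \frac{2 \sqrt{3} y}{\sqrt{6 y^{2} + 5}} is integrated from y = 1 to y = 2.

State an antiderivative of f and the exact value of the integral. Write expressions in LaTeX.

Antiderivative: F(y) = \frac{\sqrt{3} \sqrt{6 y^{2} + 5}}{3}; value = - \frac{\sqrt{33}}{3} + \frac{\sqrt{87}}{3}

The substitution u = 2 y^{2} + \frac{5}{3} works: f is exactly (dF/du)*(du/dy) for that inner function.
F(y) = \frac{\sqrt{3} \sqrt{6 y^{2} + 5}}{3} is an antiderivative of f.
Check: d/dy[\frac{\sqrt{3} \sqrt{6 y^{2} + 5}}{3}] = \frac{2 \sqrt{3} y}{\sqrt{6 y^{2} + 5}} = f(y).
F(2) = \frac{\sqrt{87}}{3}; F(1) = \frac{\sqrt{33}}{3}.
Integral = F(2) - F(1) = - \frac{\sqrt{33}}{3} + \frac{\sqrt{87}}{3}.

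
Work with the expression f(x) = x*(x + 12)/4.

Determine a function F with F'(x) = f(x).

An antiderivative is F(x) = x**2*(x + 18)/12.

For F(x) to be correct the identity F'(x) - f(x) = 0 must hold.
Check: d/dx[x**2*(x + 18)/12] = x**2/4 + 3*x, which equals f(x).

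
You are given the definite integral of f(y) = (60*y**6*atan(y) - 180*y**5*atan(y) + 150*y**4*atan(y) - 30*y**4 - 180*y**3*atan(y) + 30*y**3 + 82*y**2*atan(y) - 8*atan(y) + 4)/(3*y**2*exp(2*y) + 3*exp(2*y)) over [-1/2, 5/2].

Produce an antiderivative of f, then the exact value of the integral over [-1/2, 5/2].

Antiderivative: F(y) = -2*(15*y**4 - 15*y**3 - 2)*exp(-2*y)*atan(y)/3; value = -5593*exp(-5)*atan(5/2)/24 - 13*exp(1)*atan(1/2)/24

A first test for any F(y): its y-derivative must equal f(y) identically.
F(y) = -2*(15*y**4 - 15*y**3 - 2)*exp(-2*y)*atan(y)/3 is an antiderivative of f.
Check: d/dy[-2*(15*y**4 - 15*y**3 - 2)*exp(-2*y)*atan(y)/3] = (60*y**6*atan(y) - 180*y**5*atan(y) + 150*y**4*atan(y) - 30*y**4 - 180*y**3*atan(y) + 30*y**3 + 82*y**2*atan(y) - 8*atan(y) + 4)/(3*y**2*exp(2*y) + 3*exp(2*y)) = f(y).
F(5/2) = -5593*exp(-5)*atan(5/2)/24; F(-1/2) = 13*exp(1)*atan(1/2)/24.
Integral = F(5/2) - F(-1/2) = -5593*exp(-5)*atan(5/2)/24 - 13*exp(1)*atan(1/2)/24.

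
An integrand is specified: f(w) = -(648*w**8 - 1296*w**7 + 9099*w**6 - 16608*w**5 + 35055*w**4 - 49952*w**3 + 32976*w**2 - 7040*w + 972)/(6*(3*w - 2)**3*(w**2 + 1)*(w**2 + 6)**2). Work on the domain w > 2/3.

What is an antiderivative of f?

An antiderivative is F(w) = (-216*w**4*log(w**2 + 1) + 288*w**3*log(w**2 + 1) - 1392*w**2*log(w**2 + 1) + 153*w**2 + 1728*w*log(w**2 + 1) - 192*w - 576*log(w**2 + 1) + 118)/(108*w**4 - 144*w**3 + 696*w**2 - 864*w + 288).

Recover f(w) by differentiating a candidate F(w); any mismatch rules it out.
Check: d/dw[(-216*w**4*log(w**2 + 1) + 288*w**3*log(w**2 + 1) - 1392*w**2*log(w**2 + 1) + 153*w**2 + 1728*w*log(w**2 + 1) - 192*w - 576*log(w**2 + 1) + 118)/(108*w**4 - 144*w**3 + 696*w**2 - 864*w + 288)] = (-648*w**8 + 1296*w**7 - 9099*w**6 + 16608*w**5 - 35055*w**4 + 49952*w**3 - 32976*w**2 + 7040*w - 972)/(162*w**9 - 324*w**8 + 2322*w**7 - 4260*w**6 + 10584*w**5 - 16176*w**4 + 16200*w**3 - 13968*w**2 + 7776*w - 1728), which equals f(w).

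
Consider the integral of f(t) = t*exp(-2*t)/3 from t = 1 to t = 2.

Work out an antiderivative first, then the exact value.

f has the shape u'v + uv' for u = -t/6 - 1/12 and v = exp(-2*t) — it is the derivative of the product u*v.
F(t) = (-2*t - 1)*exp(-2*t)/12 is an antiderivative of f.
Check: d/dt[(-2*t - 1)*exp(-2*t)/12] = t*exp(-2*t)/3 = f(t).
F(2) = -5*exp(-4)/12; F(1) = -exp(-2)/4.
Integral = F(2) - F(1) = -5*exp(-4)/12 + exp(-2)/4.

Antiderivative: F(t) = (-2*t - 1)*exp(-2*t)/12; value = -5*exp(-4)/12 + exp(-2)/4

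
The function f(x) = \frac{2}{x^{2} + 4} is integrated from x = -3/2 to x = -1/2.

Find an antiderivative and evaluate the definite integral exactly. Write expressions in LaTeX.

A first test for any F(x): its x-derivative must equal f(x) identically.
F(x) = \operatorname{atan}{\left(\frac{x}{2} \right)} is an antiderivative of f.
Check: d/dx[\operatorname{atan}{\left(\frac{x}{2} \right)}] = \frac{2}{x^{2} + 4} = f(x).
F(-1/2) = - \operatorname{atan}{\left(\frac{1}{4} \right)}; F(-3/2) = - \operatorname{atan}{\left(\frac{3}{4} \right)}.
Integral = F(-1/2) - F(-3/2) = - \operatorname{atan}{\left(\frac{1}{4} \right)} + \operatorname{atan}{\left(\frac{3}{4} \right)}.

Antiderivative: F(x) = \operatorname{atan}{\left(\frac{x}{2} \right)}; value = - \operatorname{atan}{\left(\frac{1}{4} \right)} + \operatorname{atan}{\left(\frac{3}{4} \right)}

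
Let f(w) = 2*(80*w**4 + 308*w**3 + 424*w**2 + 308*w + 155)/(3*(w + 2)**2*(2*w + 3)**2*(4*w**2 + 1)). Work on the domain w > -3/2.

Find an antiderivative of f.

An antiderivative is F(w) = atan(2*w) - 5/(6*w + 9) - 4/(2*w + 4).

Check any antiderivative F(w) by computing F'(w) and comparing it with f(w).
Check: d/dw[atan(2*w) - 5/(6*w + 9) - 4/(2*w + 4)] = (160*w**4 + 616*w**3 + 848*w**2 + 616*w + 310)/(48*w**6 + 336*w**5 + 888*w**4 + 1092*w**3 + 651*w**2 + 252*w + 108), which equals f(w).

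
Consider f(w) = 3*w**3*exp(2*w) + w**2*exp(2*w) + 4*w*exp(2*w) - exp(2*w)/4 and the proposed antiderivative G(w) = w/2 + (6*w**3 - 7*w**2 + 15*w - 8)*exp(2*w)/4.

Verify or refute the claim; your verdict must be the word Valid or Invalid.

d/dw[G] = 3*w**3*exp(2*w) + w**2*exp(2*w) + 4*w*exp(2*w) - exp(2*w)/4 + 1/2
d/dw[G] - f(w) = 1/2 != 0.

Invalid: d/dw[G] - f = 1/2, which is not 0.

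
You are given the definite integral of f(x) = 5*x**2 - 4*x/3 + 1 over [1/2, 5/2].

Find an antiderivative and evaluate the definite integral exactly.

Antiderivative: F(x) = 5*x**3/3 - 2*x**2/3 + x; value = 143/6

Integrate term by term and add the pieces.
F(x) = 5*x**3/3 - 2*x**2/3 + x is an antiderivative of f.
Check: d/dx[5*x**3/3 - 2*x**2/3 + x] = 5*x**2 - 4*x/3 + 1 = f(x).
F(5/2) = 195/8; F(1/2) = 13/24.
Integral = F(5/2) - F(1/2) = 143/6.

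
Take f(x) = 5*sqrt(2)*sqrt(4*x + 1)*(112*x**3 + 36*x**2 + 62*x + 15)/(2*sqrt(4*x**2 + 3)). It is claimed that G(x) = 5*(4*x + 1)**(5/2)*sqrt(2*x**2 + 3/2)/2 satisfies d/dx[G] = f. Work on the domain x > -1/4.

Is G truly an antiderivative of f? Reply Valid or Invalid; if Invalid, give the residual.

d/dx[G] = sqrt(2)*(560*x**3*sqrt(4*x + 1) + 180*x**2*sqrt(4*x + 1) + 310*x*sqrt(4*x + 1) + 75*sqrt(4*x + 1))/(2*sqrt(4*x**2 + 3))
This equals f(x) exactly, so the claim holds.

Valid - the claim checks out under differentiation.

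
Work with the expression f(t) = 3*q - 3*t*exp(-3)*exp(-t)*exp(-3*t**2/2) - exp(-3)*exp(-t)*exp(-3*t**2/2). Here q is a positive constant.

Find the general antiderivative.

F(t) = 3*q*t + exp(-3*t**2/2 - t - 3) + C

Integrate term by term and add the pieces.
Check: d/dt[3*q*t + exp(-3*t**2/2 - t - 3)] = (3*q*exp(3)*exp(t)*exp(3*t**2/2) - 3*t - 1)*exp(-3)*exp(-t)*exp(-3*t**2/2), which equals f(t).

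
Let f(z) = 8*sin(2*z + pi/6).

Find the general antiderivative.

A candidate is checked by its d/dz: the result must match f(z).
Check: d/dz[-4*cos(2*z + pi/6)] = 8*sin(2*z + pi/6) = f(z).

F(z) = -4*cos(2*z + pi/6) + C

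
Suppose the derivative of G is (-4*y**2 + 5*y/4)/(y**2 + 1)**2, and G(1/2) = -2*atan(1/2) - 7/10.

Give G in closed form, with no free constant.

G(y) = (-8*y**2 + 16*y - 16*(y**2 + 1)*atan(y) - 13)/(8*(y**2 + 1))

Recover the given G'(y) by differentiating a candidate G(y); any mismatch rules it out.
A general antiderivative is -(5 - 16*y)/(8*y**2 + 8) - 2*atan(y) + C.
The condition gives C = -2*atan(1/2) - 7/10 - (3/10 - 2*atan(1/2)) = -1.
So G(y) = (-8*y**2 + 16*y - 16*(y**2 + 1)*atan(y) - 13)/(8*(y**2 + 1)).
Check: d/dy[(-8*y**2 + 16*y - 16*(y**2 + 1)*atan(y) - 13)/(8*(y**2 + 1))] = (-16*y**2 + 5*y)/(4*y**4 + 8*y**2 + 4), which equals G'(y).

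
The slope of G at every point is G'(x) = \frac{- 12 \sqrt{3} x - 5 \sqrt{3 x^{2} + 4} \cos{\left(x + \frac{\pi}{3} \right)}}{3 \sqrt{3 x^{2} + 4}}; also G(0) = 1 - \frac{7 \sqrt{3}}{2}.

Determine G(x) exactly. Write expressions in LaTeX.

Differentiate the proposed G(x) back; it has to land on the given G'(x).
A general antiderivative is - 4 \sqrt{x^{2} + \frac{4}{3}} - \frac{5 \sin{\left(x + \frac{\pi}{3} \right)}}{3} + C.
The condition gives C = 1 - \frac{7 \sqrt{3}}{2} - (- \frac{7 \sqrt{3}}{2}) = 1.
So G(x) = - 4 \sqrt{x^{2} + \frac{4}{3}} - \frac{5 \sin{\left(x + \frac{\pi}{3} \right)}}{3} + 1.
Check: d/dx[- 4 \sqrt{x^{2} + \frac{4}{3}} - \frac{5 \sin{\left(x + \frac{\pi}{3} \right)}}{3} + 1] = \frac{- 12 \sqrt{3} x - 5 \sqrt{3 x^{2} + 4} \cos{\left(x + \frac{\pi}{3} \right)}}{3 \sqrt{3 x^{2} + 4}} = G'(x).

G(x) = - 4 \sqrt{x^{2} + \frac{4}{3}} - \frac{5 \sin{\left(x + \frac{\pi}{3} \right)}}{3} + 1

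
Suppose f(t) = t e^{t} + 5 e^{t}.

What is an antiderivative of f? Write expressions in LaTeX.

An antiderivative is F(t) = \left(t + 4\right) e^{t}.

f has the shape u'v + uv' for u = t + 4 and v = e^{t} — it is the derivative of the product u*v.
Check: d/dt[\left(t + 4\right) e^{t}] = t e^{t} + 5 e^{t} = f(t).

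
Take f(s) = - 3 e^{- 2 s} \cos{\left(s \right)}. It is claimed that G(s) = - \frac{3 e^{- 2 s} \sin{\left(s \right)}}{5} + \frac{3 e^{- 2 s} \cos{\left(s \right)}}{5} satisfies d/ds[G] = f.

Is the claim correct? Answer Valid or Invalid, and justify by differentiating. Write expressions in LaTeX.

Invalid: d/ds[G] - f = \frac{\left(3 \sin{\left(s \right)} + 6 \cos{\left(s \right)}\right) e^{- 2 s}}{5}, which is not 0.

d/ds[G] = \frac{\left(3 \sin{\left(s \right)} - 9 \cos{\left(s \right)}\right) e^{- 2 s}}{5}
d/ds[G] - f(s) = \frac{\left(3 \sin{\left(s \right)} + 6 \cos{\left(s \right)}\right) e^{- 2 s}}{5} != 0.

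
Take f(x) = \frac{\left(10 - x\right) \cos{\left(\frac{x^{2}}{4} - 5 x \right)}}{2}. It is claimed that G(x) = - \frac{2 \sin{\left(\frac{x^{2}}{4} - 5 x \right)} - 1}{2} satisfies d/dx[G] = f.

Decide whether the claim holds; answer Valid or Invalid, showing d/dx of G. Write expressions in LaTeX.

d/dx[G] = - \frac{x \cos{\left(\frac{x^{2}}{4} - 5 x \right)}}{2} + 5 \cos{\left(\frac{x^{2}}{4} - 5 x \right)}
This equals f(x) exactly, so the claim holds.

Valid. The derivative of G reproduces f.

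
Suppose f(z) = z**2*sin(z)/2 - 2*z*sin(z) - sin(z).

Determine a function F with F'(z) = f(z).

The integrand splits into summands that can be handled one at a time.
Check: d/dz[-z**2*cos(z)/2 + z*sin(z) + 2*z*cos(z) - 2*sin(z) + 2*cos(z)] = z**2*sin(z)/2 - 2*z*sin(z) - sin(z) = f(z).

An antiderivative is F(z) = -z**2*cos(z)/2 + z*sin(z) + 2*z*cos(z) - 2*sin(z) + 2*cos(z).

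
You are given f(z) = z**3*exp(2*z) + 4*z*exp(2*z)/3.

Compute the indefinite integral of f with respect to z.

F(z) = (12*z**3 - 18*z**2 + 34*z - 17)*exp(2*z)/24 + C

Recognize the product-rule pattern: f = u'v + uv' with u = z**3/2 - 3*z**2/4 + 17*z/12 - 17/24, v = exp(2*z), so integration by parts undoes it.
Check: d/dz[(12*z**3 - 18*z**2 + 34*z - 17)*exp(2*z)/24] = z**3*exp(2*z) + 4*z*exp(2*z)/3 = f(z).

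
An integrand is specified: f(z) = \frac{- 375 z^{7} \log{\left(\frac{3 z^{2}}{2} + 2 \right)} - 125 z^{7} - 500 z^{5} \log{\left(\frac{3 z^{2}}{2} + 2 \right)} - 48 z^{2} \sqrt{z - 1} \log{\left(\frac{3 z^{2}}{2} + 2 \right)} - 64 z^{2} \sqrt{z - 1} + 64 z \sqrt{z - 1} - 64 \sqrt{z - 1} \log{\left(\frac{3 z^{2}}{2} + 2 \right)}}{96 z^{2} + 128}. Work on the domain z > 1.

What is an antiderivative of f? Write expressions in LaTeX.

An antiderivative is F(z) = - \frac{125 z^{6} \log{\left(\frac{3 z^{2}}{2} + 2 \right)}}{192} - \frac{z \sqrt{z - 1} \log{\left(\frac{3 z^{2}}{2} + 2 \right)}}{3} + \frac{\sqrt{z - 1} \log{\left(\frac{3 z^{2}}{2} + 2 \right)}}{3}.

f has the shape u'v + uv' for u = - \frac{125 z^{6}}{192} - \frac{\left(z - 1\right)^{\frac{3}{2}}}{3} and v = \log{\left(\frac{3 z^{2}}{2} + 2 \right)} — it is the derivative of the product u*v.
Check: d/dz[- \frac{125 z^{6} \log{\left(\frac{3 z^{2}}{2} + 2 \right)}}{192} - \frac{z \sqrt{z - 1} \log{\left(\frac{3 z^{2}}{2} + 2 \right)}}{3} + \frac{\sqrt{z - 1} \log{\left(\frac{3 z^{2}}{2} + 2 \right)}}{3}] = \frac{- 375 z^{7} \sqrt{z - 1} \log{\left(\frac{3 z^{2}}{2} + 2 \right)} - 125 z^{7} \sqrt{z - 1} - 500 z^{5} \sqrt{z - 1} \log{\left(\frac{3 z^{2}}{2} + 2 \right)} - 48 z^{3} \log{\left(\frac{3 z^{2}}{2} + 2 \right)} - 64 z^{3} + 48 z^{2} \log{\left(\frac{3 z^{2}}{2} + 2 \right)} + 128 z^{2} - 64 z \log{\left(\frac{3 z^{2}}{2} + 2 \right)} - 64 z + 64 \log{\left(\frac{3 z^{2}}{2} + 2 \right)}}{96 z^{2} \sqrt{z - 1} + 128 \sqrt{z - 1}}, which equals f(z).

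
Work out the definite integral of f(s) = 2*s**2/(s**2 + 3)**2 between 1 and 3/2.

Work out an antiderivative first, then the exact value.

Antiderivative: F(s) = (-3*s + sqrt(3)*(s**2 + 3)*atan(sqrt(3)*s/3))/(3*(s**2 + 3)); value = -sqrt(3)*pi/18 - 1/28 + sqrt(3)*atan(sqrt(3)/2)/3

Whatever form F(s) takes, F'(s) = f(s) is non-negotiable.
F(s) = (-3*s + sqrt(3)*(s**2 + 3)*atan(sqrt(3)*s/3))/(3*(s**2 + 3)) is an antiderivative of f.
Check: d/ds[(-3*s + sqrt(3)*(s**2 + 3)*atan(sqrt(3)*s/3))/(3*(s**2 + 3))] = 2*s**2/(s**4 + 6*s**2 + 9), which equals f(s).
F(3/2) = -2/7 + sqrt(3)*atan(sqrt(3)/2)/3; F(1) = -1/4 + sqrt(3)*pi/18.
Integral = F(3/2) - F(1) = -sqrt(3)*pi/18 - 1/28 + sqrt(3)*atan(sqrt(3)/2)/3.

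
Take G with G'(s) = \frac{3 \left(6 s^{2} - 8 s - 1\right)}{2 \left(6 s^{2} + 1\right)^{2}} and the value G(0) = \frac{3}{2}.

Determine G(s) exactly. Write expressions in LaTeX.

Recognize the product-rule pattern: G'(s) = u'v + uv' with u = \frac{1}{4 s^{2} + \frac{2}{3}}, v = \frac{2}{3} - s, so integration by parts undoes it.
A general antiderivative is \frac{\frac{2}{3} - s}{4 s^{2} + \frac{2}{3}} + C.
The condition gives C = \frac{3}{2} - (1) = \frac{1}{2}.
So G(s) = \frac{\frac{2}{3} - s}{4 s^{2} + \frac{2}{3}} + \frac{1}{2}.
Check: d/ds[\frac{\frac{2}{3} - s}{4 s^{2} + \frac{2}{3}} + \frac{1}{2}] = \frac{18 s^{2} - 24 s - 3}{72 s^{4} + 24 s^{2} + 2}, which equals G'(s).

G(s) = \frac{\frac{2}{3} - s}{4 s^{2} + \frac{2}{3}} + \frac{1}{2}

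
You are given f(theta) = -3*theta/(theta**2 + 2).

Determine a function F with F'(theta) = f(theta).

An antiderivative is F(theta) = -3*log(3*theta**2 + 6)/2.

The substitution u = 3*theta**2 + 6 works: f is exactly (dF/du)*(du/dtheta) for that inner function.
Check: d/dtheta[-3*log(3*theta**2 + 6)/2] = -3*theta/(theta**2 + 2) = f(theta).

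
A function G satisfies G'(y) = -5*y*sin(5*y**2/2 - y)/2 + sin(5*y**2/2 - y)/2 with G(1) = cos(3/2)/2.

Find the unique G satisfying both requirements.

G'(y) matches the chain-rule pattern g'(h)*h' with inner function h(y) = 5*y**2/2 - y; substituting u = h(y) collapses the integral.
A general antiderivative is cos(5*y**2/2 - y)/2 + C.
The condition gives C = cos(3/2)/2 - (cos(3/2)/2) = 0.
So G(y) = cos(5*y**2/2 - y)/2.
Check: d/dy[cos(5*y**2/2 - y)/2] = -5*y*sin(5*y**2/2 - y)/2 + sin(5*y**2/2 - y)/2 = G'(y).

G(y) = cos(5*y**2/2 - y)/2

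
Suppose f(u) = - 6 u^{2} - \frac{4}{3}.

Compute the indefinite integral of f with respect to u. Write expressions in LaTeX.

F(u) = - 2 u^{3} - \frac{4 u}{3} + C

Recover f(u) by differentiating a candidate F(u); any mismatch rules it out.
Check: d/du[- 2 u^{3} - \frac{4 u}{3}] = - 6 u^{2} - \frac{4}{3} = f(u).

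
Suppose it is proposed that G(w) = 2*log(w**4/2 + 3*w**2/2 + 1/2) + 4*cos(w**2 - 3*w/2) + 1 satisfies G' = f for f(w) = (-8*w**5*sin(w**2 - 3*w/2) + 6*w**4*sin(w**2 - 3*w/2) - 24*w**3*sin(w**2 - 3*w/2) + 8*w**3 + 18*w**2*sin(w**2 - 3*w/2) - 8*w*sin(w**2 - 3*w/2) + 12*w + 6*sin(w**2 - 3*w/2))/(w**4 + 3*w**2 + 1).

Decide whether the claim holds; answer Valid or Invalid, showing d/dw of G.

Valid - the claim checks out under differentiation.

d/dw[G] = (-8*w**5*sin(w**2 - 3*w/2) + 6*w**4*sin(w**2 - 3*w/2) - 24*w**3*sin(w**2 - 3*w/2) + 8*w**3 + 18*w**2*sin(w**2 - 3*w/2) - 8*w*sin(w**2 - 3*w/2) + 12*w + 6*sin(w**2 - 3*w/2))/(w**4 + 3*w**2 + 1)
This equals f(w) exactly, so the claim holds.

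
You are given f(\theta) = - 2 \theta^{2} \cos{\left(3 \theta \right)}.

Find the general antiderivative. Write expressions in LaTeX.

Differentiate the proposed F(\theta) back; it has to land on f(\theta) exactly.
Check: d/d\theta[- \frac{2 \theta^{2} \sin{\left(3 \theta \right)}}{3} - \frac{4 \theta \cos{\left(3 \theta \right)}}{9} + \frac{4 \sin{\left(3 \theta \right)}}{27}] = - 2 \theta^{2} \cos{\left(3 \theta \right)} = f(\theta).

F(\theta) = - \frac{2 \theta^{2} \sin{\left(3 \theta \right)}}{3} - \frac{4 \theta \cos{\left(3 \theta \right)}}{9} + \frac{4 \sin{\left(3 \theta \right)}}{27} + C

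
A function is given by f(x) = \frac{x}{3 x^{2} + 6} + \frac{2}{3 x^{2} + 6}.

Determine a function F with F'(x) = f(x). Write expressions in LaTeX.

An antiderivative is F(x) = \frac{\log{\left(x^{2} + 2 \right)}}{6} + \frac{\sqrt{2} \operatorname{atan}{\left(\frac{\sqrt{2} x}{2} \right)}}{3}.

The integrand splits into summands that can be handled one at a time.
Check: d/dx[\frac{\log{\left(x^{2} + 2 \right)}}{6} + \frac{\sqrt{2} \operatorname{atan}{\left(\frac{\sqrt{2} x}{2} \right)}}{3}] = \frac{x + 2}{3 x^{2} + 6}, which equals f(x).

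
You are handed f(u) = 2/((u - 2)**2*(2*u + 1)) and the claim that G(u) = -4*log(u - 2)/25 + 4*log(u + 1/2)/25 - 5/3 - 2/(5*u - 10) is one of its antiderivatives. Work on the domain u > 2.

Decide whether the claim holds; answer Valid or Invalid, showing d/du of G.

d/du[G] = 2/(2*u**3 - 7*u**2 + 4*u + 4)
This equals f(u) exactly, so the claim holds.

Valid. The derivative of G reproduces f.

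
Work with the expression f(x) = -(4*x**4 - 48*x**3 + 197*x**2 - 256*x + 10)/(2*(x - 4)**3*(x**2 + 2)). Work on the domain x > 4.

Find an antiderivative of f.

An antiderivative is F(x) = (-4*(x - 4)**2*log(x**2/2 + 1) + 5)/(4*(x - 4)**2).

Differentiate the proposed F(x) back; it has to land on f(x) exactly.
Check: d/dx[(-4*(x - 4)**2*log(x**2/2 + 1) + 5)/(4*(x - 4)**2)] = (-4*x**4 + 48*x**3 - 197*x**2 + 256*x - 10)/(2*x**5 - 24*x**4 + 100*x**3 - 176*x**2 + 192*x - 256), which equals f(x).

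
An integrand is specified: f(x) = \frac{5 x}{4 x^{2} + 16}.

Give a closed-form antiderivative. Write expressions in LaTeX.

f matches the chain-rule pattern g'(h)*h' with inner function h(x) = x^{2} + 4; substituting u = h(x) collapses the integral.
Check: d/dx[\frac{5 \log{\left(x^{2} + 4 \right)}}{8}] = \frac{5 x}{4 x^{2} + 16} = f(x).

An antiderivative is F(x) = \frac{5 \log{\left(x^{2} + 4 \right)}}{8}.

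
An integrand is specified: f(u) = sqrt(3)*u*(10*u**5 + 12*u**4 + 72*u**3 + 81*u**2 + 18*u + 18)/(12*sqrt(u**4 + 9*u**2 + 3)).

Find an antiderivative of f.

An antiderivative is F(u) = (2*u**3 + 3*u**2)*sqrt(u**4/3 + 3*u**2 + 1)/4.

Recognize the product-rule pattern: f = v'r + vr' with v = sqrt(u**4/3 + 3*u**2 + 1)/4, r = 2*u**3 + 3*u**2, so integration by parts undoes it.
Check: d/du[(2*u**3 + 3*u**2)*sqrt(u**4/3 + 3*u**2 + 1)/4] = sqrt(3)*(10*u**6 + 12*u**5 + 72*u**4 + 81*u**3 + 18*u**2 + 18*u)/(12*sqrt(u**4 + 9*u**2 + 3)), which equals f(u).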